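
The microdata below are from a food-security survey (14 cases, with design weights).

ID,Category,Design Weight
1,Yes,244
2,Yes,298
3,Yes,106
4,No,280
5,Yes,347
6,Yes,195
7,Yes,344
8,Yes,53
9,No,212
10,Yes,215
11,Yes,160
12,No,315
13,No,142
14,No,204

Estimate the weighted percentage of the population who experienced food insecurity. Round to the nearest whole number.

Sum of weights for 'Yes' = 244 + 298 + 106 + 347 + 195 + 344 + 53 + 215 + 160 = 1962
Total weight = 3115
Weighted proportion = 1962 / 3115 = 0.62985554 → 62.985554%

63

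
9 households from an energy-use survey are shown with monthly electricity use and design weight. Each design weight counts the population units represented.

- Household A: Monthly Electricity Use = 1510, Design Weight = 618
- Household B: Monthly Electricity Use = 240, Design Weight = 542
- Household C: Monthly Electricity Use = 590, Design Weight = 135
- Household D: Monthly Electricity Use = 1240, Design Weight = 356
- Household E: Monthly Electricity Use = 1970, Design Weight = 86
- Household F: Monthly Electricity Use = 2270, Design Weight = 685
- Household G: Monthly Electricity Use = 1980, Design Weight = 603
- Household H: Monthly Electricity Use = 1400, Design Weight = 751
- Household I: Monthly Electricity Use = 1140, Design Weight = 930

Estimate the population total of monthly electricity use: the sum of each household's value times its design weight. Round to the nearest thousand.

6614000

Weighted total = 1510×618 + 240×542 + 590×135 + 1240×356 + 1970×86 + 2270×685 + 1980×603 + 1400×751 + 1140×930
  = 933180 + 130080 + 79650 + 441440 + 169420 + 1554950 + 1193940 + 1051400 + 1060200 = 6614260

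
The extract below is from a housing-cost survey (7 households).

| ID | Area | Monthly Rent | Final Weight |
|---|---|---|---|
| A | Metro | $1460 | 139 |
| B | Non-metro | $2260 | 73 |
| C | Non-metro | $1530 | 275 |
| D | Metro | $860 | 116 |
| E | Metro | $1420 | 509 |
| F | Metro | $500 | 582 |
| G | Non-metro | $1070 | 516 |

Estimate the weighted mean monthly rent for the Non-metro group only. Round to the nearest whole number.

Non-metro rows: B, C, G
Weighted sum = 1137850
Sum of weights = 73 + 275 + 516 = 864
Weighted mean = 1137850 / 864 = 1316.956

1317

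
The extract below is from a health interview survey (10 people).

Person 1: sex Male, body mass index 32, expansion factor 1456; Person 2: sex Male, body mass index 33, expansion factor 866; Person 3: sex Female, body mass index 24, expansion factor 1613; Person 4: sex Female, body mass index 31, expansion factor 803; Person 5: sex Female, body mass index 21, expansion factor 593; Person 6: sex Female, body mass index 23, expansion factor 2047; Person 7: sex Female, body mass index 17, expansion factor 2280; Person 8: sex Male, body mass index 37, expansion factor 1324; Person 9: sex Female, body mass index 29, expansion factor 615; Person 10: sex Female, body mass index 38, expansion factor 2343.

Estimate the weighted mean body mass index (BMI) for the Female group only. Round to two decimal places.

Female rows: 3, 4, 5, 6, 7, 9, 10
Weighted sum = 24×1613 + 31×803 + 21×593 + 23×2047 + 17×2280 + 29×615 + 38×2343
  = 38712 + 24893 + 12453 + 47081 + 38760 + 17835 + 89034 = 268768
Sum of weights = 1613 + 803 + 593 + 2047 + 2280 + 615 + 2343 = 10294
Weighted mean = 268768 / 10294 = 26.10919

26.11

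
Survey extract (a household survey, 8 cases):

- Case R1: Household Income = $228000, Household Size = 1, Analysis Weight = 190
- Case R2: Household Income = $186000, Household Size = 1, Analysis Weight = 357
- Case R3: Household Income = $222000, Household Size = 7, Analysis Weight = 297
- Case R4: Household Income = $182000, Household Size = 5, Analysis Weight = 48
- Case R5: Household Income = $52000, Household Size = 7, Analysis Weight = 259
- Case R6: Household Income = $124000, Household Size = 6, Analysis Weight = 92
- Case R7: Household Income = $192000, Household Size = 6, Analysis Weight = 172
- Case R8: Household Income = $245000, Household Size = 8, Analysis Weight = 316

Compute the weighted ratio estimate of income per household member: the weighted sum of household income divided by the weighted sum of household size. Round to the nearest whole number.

Σ wᵢ·y = 228000×190 + 186000×357 + 222000×297 + 182000×48 + 52000×259 + 124000×92 + 192000×172 + 245000×316
  = 43320000 + 66402000 + 65934000 + 8736000 + 13468000 + 11408000 + 33024000 + 77420000 = 319712000
Σ wᵢ·x = 1×190 + 1×357 + 7×297 + 5×48 + 7×259 + 6×92 + 6×172 + 8×316
  = 190 + 357 + 2079 + 240 + 1813 + 552 + 1032 + 2528 = 8791
Ratio = 319712000 / 8791 = 36368.104

36368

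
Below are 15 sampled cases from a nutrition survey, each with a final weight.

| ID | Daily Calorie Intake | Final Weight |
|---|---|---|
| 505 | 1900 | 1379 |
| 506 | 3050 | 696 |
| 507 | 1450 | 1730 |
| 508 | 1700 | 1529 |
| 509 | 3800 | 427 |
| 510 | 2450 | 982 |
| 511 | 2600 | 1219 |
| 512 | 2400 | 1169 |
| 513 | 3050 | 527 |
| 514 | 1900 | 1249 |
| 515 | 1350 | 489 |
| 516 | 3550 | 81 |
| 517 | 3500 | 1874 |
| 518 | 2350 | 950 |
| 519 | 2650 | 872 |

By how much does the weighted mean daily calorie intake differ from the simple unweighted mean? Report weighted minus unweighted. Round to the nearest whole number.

Unweighted sum = 37700
Unweighted mean = 37700 / 15 = 2513.3333
Weighted sum = 35884650
Sum of weights = 15173
Weighted mean = 35884650 / 15173 = 2365.0333
Difference (weighted minus unweighted) = -148.30005

-148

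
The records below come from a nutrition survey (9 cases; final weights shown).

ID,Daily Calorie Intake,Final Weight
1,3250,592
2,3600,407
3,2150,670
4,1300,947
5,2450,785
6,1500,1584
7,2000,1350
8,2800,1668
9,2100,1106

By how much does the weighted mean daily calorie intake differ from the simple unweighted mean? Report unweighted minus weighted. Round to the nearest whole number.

149

Unweighted sum = 3250 + 3600 + 2150 + 1300 + 2450 + 1500 + 2000 + 2800 + 2100 = 21150
Unweighted mean = 21150 / 9 = 2350
Weighted sum = 3250×592 + 3600×407 + 2150×670 + 1300×947 + 2450×785 + 1500×1584 + 2000×1350 + 2800×1668 + 2100×1106
  = 1924000 + 1465200 + 1440500 + 1231100 + 1923250 + 2376000 + 2700000 + 4670400 + 2322600 = 20053050
Sum of weights = 592 + 407 + 670 + 947 + 785 + 1584 + 1350 + 1668 + 1106 = 9109
Weighted mean = 20053050 / 9109 = 2201.4546
Difference (unweighted minus weighted) = 148.54539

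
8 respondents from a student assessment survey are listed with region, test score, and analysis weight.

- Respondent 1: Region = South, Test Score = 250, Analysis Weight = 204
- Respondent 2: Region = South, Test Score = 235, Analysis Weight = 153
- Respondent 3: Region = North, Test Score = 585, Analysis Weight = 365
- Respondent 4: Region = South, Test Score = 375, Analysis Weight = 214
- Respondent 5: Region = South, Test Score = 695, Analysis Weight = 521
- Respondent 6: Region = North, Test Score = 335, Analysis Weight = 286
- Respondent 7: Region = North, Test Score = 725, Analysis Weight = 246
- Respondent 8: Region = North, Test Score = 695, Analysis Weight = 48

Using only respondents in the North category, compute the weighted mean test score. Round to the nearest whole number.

551

North rows: 3, 6, 7, 8
Weighted sum = 585×365 + 335×286 + 725×246 + 695×48
  = 521045
Sum of weights = 365 + 286 + 246 + 48 = 945
Weighted mean = 521045 / 945 = 551.37037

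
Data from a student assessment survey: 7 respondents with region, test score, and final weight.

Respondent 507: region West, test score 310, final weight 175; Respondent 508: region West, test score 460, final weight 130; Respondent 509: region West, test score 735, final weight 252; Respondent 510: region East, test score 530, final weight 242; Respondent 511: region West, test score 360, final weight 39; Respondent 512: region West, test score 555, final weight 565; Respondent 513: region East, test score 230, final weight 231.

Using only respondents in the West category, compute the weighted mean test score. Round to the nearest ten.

West rows: 507, 508, 509, 511, 512
Weighted sum = 310×175 + 460×130 + 735×252 + 360×39 + 555×565
  = 54250 + 59800 + 185220 + 14040 + 313575 = 626885
Sum of weights = 175 + 130 + 252 + 39 + 565 = 1161
Weighted mean = 626885 / 1161 = 539.95263

540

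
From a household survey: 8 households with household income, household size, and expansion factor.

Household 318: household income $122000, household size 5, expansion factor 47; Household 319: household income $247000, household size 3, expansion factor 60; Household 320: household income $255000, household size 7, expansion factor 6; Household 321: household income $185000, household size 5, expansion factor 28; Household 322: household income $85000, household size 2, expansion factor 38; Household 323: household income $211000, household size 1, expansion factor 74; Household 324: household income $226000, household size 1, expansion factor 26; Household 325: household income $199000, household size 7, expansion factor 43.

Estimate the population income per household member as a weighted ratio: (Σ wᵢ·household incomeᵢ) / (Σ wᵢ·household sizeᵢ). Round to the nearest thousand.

Σ wᵢ·y = 60541000
Σ wᵢ·x = 5×47 + 3×60 + 7×6 + 5×28 + 2×38 + 1×74 + 1×26 + 7×43
  = 235 + 180 + 42 + 140 + 76 + 74 + 26 + 301 = 1074
Ratio = 60541000 / 1074 = 56369.646

56000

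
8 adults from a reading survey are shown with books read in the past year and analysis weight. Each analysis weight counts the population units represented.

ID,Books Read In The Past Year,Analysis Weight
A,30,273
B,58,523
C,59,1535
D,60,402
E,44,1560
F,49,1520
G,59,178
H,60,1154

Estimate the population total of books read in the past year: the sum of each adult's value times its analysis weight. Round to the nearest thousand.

Weighted total = 30×273 + 58×523 + 59×1535 + 60×402 + 44×1560 + 49×1520 + 59×178 + 60×1154
  = 8190 + 30334 + 90565 + 24120 + 68640 + 74480 + 10502 + 69240 = 376071

376000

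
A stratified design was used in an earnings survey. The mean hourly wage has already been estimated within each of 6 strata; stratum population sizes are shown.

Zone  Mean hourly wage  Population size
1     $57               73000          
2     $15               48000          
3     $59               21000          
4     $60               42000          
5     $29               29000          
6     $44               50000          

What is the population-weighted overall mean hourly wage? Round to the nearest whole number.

Σ Nₕ·x̄ₕ = 57×73000 + 15×48000 + 59×21000 + 60×42000 + 29×29000 + 44×50000
  = 4161000 + 720000 + 1239000 + 2520000 + 841000 + 2200000 = 11681000
Σ Nₕ = 73000 + 48000 + 21000 + 42000 + 29000 + 50000 = 263000
Overall mean = 11681000 / 263000 = 44.414449

44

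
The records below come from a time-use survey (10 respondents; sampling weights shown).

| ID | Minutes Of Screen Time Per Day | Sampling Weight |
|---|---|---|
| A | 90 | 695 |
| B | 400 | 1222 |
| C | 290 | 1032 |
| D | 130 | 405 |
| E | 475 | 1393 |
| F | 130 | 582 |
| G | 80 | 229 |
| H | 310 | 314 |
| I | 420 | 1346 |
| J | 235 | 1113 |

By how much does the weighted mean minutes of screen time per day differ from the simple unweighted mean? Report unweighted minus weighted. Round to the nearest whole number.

Unweighted sum = 90 + 400 + 290 + 130 + 475 + 130 + 80 + 310 + 420 + 235 = 2560
Unweighted mean = 2560 / 10 = 256
Weighted sum = 90×695 + 400×1222 + 290×1032 + 130×405 + 475×1393 + 130×582 + 80×229 + 310×314 + 420×1346 + 235×1113
  = 62550 + 488800 + 299280 + 52650 + 661675 + 75660 + 18320 + 97340 + 565320 + 261555 = 2583150
Sum of weights = 695 + 1222 + 1032 + 405 + 1393 + 582 + 229 + 314 + 1346 + 1113 = 8331
Weighted mean = 2583150 / 8331 = 310.06482
Difference (unweighted minus weighted) = -54.064818

-54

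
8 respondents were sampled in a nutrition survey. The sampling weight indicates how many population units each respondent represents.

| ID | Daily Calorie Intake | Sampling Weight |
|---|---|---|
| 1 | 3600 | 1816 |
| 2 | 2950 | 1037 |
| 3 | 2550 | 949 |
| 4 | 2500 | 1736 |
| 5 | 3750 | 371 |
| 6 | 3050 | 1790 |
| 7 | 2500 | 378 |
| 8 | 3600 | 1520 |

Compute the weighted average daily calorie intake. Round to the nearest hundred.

3100

Weighted sum = 3600×1816 + 2950×1037 + 2550×949 + 2500×1736 + 3750×371 + 3050×1790 + 2500×378 + 3600×1520
  = 6537600 + 3059150 + 2419950 + 4340000 + 1391250 + 5459500 + 945000 + 5472000 = 29624450
Sum of weights = 1816 + 1037 + 949 + 1736 + 371 + 1790 + 378 + 1520 = 9597
Weighted mean = 29624450 / 9597 = 3086.8448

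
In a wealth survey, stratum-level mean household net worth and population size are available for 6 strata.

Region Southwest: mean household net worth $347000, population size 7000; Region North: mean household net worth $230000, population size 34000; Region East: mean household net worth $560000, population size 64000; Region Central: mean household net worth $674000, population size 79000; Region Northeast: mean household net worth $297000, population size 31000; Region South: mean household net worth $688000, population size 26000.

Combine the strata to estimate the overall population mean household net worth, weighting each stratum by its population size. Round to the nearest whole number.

Σ Nₕ·x̄ₕ = 347000×7000 + 230000×34000 + 560000×64000 + 674000×79000 + 297000×31000 + 688000×26000
  = 2429000000 + 7820000000 + 35840000000 + 53246000000 + 9207000000 + 17888000000 = 126430000000
Σ Nₕ = 7000 + 34000 + 64000 + 79000 + 31000 + 26000 = 241000
Overall mean = 126430000000 / 241000 = 524605.81

524606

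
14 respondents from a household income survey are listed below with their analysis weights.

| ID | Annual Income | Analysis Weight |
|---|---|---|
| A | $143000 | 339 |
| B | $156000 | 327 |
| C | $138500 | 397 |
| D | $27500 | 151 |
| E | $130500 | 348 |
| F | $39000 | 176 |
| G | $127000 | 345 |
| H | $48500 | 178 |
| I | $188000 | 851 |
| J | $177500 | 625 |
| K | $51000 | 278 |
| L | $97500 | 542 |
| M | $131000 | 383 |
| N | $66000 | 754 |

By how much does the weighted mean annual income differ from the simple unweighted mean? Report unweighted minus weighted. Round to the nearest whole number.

Unweighted sum = 1521000
Unweighted mean = 1521000 / 14 = 108642.86
Weighted sum = 701237500
Sum of weights = 5694
Weighted mean = 701237500 / 5694 = 123153.76
Difference (unweighted minus weighted) = -14510.901

-14511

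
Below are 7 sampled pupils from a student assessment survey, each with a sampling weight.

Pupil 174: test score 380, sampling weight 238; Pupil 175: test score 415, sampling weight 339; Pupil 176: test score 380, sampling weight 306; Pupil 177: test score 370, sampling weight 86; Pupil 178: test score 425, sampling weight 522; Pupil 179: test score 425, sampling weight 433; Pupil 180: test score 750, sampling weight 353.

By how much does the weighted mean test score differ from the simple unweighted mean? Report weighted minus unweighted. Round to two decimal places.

11.78

Unweighted sum = 3145
Unweighted mean = 3145 / 7 = 449.28571
Weighted sum = 380×238 + 415×339 + 380×306 + 370×86 + 425×522 + 425×433 + 750×353
  = 90440 + 140685 + 116280 + 31820 + 221850 + 184025 + 264750 = 1049850
Sum of weights = 238 + 339 + 306 + 86 + 522 + 433 + 353 = 2277
Weighted mean = 1049850 / 2277 = 461.06719
Difference (weighted minus unweighted) = 11.781479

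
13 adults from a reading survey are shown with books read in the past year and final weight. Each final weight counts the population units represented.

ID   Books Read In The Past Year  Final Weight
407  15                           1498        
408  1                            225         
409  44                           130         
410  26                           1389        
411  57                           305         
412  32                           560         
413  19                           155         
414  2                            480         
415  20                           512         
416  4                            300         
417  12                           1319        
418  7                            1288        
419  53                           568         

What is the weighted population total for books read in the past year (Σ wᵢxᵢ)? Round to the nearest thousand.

Weighted total = 170127

170000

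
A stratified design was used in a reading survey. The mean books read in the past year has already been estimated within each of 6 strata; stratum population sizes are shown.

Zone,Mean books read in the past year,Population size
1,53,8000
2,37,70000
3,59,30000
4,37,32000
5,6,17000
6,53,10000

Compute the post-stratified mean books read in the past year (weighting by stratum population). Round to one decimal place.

39.5

Σ Nₕ·x̄ₕ = 53×8000 + 37×70000 + 59×30000 + 37×32000 + 6×17000 + 53×10000
  = 424000 + 2590000 + 1770000 + 1184000 + 102000 + 530000 = 6600000
Σ Nₕ = 167000
Overall mean = 6600000 / 167000 = 39.520958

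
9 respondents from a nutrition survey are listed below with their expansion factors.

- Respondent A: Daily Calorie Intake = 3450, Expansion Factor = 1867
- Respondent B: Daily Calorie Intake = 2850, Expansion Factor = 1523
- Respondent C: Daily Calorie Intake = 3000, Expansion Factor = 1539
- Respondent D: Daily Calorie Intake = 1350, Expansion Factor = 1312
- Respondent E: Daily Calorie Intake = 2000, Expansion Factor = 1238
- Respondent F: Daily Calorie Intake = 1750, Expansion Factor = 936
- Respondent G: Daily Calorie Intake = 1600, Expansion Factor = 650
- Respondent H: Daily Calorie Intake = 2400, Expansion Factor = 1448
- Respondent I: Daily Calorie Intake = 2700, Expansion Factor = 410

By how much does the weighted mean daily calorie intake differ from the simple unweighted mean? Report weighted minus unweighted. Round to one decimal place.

Unweighted sum = 3450 + 2850 + 3000 + 1350 + 2000 + 1750 + 1600 + 2400 + 2700 = 21100
Unweighted mean = 21100 / 9 = 2344.4444
Weighted sum = 3450×1867 + 2850×1523 + 3000×1539 + 1350×1312 + 2000×1238 + 1750×936 + 1600×650 + 2400×1448 + 2700×410
  = 6441150 + 4340550 + 4617000 + 1771200 + 2476000 + 1638000 + 1040000 + 3475200 + 1107000 = 26906100
Sum of weights = 1867 + 1523 + 1539 + 1312 + 1238 + 936 + 650 + 1448 + 410 = 10923
Weighted mean = 26906100 / 10923 = 2463.2519
Difference (weighted minus unweighted) = 118.80741

118.8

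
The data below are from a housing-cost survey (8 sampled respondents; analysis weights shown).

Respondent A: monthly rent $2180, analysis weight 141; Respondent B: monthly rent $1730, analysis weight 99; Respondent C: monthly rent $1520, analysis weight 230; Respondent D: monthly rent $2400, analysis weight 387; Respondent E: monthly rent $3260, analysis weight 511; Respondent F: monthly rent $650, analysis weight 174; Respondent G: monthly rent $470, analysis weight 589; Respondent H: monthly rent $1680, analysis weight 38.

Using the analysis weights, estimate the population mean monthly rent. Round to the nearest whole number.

1787

Weighted sum = 2180×141 + 1730×99 + 1520×230 + 2400×387 + 3260×511 + 650×174 + 470×589 + 1680×38
  = 307380 + 171270 + 349600 + 928800 + 1665860 + 113100 + 276830 + 63840 = 3876680
Sum of weights = 141 + 99 + 230 + 387 + 511 + 174 + 589 + 38 = 2169
Weighted mean = 3876680 / 2169 = 1787.3121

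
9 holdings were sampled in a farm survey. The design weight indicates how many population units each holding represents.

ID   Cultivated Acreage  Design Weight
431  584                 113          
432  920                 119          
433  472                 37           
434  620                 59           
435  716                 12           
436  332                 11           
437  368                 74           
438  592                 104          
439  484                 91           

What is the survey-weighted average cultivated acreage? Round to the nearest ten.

Weighted sum = 584×113 + 920×119 + 472×37 + 620×59 + 716×12 + 332×11 + 368×74 + 592×104 + 484×91
  = 65992 + 109480 + 17464 + 36580 + 8592 + 3652 + 27232 + 61568 + 44044 = 374604
Sum of weights = 113 + 119 + 37 + 59 + 12 + 11 + 74 + 104 + 91 = 620
Weighted mean = 374604 / 620 = 604.2

600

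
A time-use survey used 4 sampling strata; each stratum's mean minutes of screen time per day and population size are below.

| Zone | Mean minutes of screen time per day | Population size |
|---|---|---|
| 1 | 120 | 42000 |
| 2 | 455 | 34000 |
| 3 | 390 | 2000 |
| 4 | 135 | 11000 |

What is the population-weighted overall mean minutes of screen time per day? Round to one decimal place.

255.9

Σ Nₕ·x̄ₕ = 120×42000 + 455×34000 + 390×2000 + 135×11000
  = 22775000
Σ Nₕ = 89000
Overall mean = 22775000 / 89000 = 255.89888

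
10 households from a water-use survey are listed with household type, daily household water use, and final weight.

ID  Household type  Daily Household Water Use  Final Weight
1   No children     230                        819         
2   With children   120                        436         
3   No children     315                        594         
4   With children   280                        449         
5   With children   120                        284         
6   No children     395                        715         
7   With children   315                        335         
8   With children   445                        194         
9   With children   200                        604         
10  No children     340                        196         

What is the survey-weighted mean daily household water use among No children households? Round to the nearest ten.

No children rows: 1, 3, 6, 10
Weighted sum = 230×819 + 315×594 + 395×715 + 340×196
  = 188370 + 187110 + 282425 + 66640 = 724545
Sum of weights = 819 + 594 + 715 + 196 = 2324
Weighted mean = 724545 / 2324 = 311.76635

310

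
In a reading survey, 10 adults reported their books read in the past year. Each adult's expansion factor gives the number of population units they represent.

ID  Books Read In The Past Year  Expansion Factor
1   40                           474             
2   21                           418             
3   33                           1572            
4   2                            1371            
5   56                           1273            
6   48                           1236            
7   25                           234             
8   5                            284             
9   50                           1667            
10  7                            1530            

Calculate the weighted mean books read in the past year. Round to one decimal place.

Weighted sum = 40×474 + 21×418 + 33×1572 + 2×1371 + 56×1273 + 48×1236 + 25×234 + 5×284 + 50×1667 + 7×1530
  = 314302
Sum of weights = 474 + 418 + 1572 + 1371 + 1273 + 1236 + 234 + 284 + 1667 + 1530 = 10059
Weighted mean = 314302 / 10059 = 31.245849

31.2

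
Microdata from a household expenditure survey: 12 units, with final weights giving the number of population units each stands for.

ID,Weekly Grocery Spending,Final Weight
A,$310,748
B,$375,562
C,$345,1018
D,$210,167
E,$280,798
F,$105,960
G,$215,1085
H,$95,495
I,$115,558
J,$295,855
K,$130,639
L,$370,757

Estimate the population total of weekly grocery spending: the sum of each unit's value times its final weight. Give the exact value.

Weighted total = 310×748 + 375×562 + 345×1018 + 210×167 + 280×798 + 105×960 + 215×1085 + 95×495 + 115×558 + 295×855 + 130×639 + 370×757
  = 2113005

2113005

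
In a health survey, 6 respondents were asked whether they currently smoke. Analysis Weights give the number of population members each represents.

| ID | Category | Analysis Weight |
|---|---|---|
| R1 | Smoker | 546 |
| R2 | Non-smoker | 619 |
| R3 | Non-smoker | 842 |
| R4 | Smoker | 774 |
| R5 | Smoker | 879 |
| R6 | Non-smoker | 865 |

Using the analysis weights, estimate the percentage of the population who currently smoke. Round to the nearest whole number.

Sum of weights for 'Smoker' = 546 + 774 + 879 = 2199
Total weight = 546 + 619 + 842 + 774 + 879 + 865 = 4525
Weighted proportion = 2199 / 4525 = 0.48596685 → 48.596685%

49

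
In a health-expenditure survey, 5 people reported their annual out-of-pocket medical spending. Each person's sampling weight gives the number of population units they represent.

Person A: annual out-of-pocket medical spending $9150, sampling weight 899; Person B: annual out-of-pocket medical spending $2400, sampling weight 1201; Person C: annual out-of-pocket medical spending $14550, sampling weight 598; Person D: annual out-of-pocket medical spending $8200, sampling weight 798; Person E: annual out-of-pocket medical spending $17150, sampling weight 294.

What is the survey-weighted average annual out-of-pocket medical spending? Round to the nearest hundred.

Weighted sum = 9150×899 + 2400×1201 + 14550×598 + 8200×798 + 17150×294
  = 8225850 + 2882400 + 8700900 + 6543600 + 5042100 = 31394850
Sum of weights = 3790
Weighted mean = 31394850 / 3790 = 8283.6016

8300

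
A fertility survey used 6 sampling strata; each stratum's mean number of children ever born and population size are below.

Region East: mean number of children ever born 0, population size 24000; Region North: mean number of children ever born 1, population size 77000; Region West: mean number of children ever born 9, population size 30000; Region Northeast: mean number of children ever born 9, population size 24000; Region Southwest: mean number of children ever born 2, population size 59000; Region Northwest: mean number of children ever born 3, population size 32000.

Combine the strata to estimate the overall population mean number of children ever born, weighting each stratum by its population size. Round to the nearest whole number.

Σ Nₕ·x̄ₕ = 0×24000 + 1×77000 + 9×30000 + 9×24000 + 2×59000 + 3×32000
  = 777000
Σ Nₕ = 24000 + 77000 + 30000 + 24000 + 59000 + 32000 = 246000
Overall mean = 777000 / 246000 = 3.1585366

3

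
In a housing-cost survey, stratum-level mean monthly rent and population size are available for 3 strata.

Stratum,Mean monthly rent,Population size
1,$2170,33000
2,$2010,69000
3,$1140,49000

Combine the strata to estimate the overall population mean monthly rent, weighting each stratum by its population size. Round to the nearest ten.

1760

Σ Nₕ·x̄ₕ = 2170×33000 + 2010×69000 + 1140×49000
  = 71610000 + 138690000 + 55860000 = 266160000
Σ Nₕ = 33000 + 69000 + 49000 = 151000
Overall mean = 266160000 / 151000 = 1762.649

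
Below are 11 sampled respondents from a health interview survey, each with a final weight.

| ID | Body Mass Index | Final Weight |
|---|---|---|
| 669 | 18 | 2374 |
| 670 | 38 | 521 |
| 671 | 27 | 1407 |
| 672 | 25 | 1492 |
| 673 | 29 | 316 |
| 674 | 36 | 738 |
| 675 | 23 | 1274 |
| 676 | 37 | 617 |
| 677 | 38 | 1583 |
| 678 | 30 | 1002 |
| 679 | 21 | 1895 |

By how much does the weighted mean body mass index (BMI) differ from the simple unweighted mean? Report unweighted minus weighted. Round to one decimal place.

Unweighted sum = 18 + 38 + 27 + 25 + 29 + 36 + 23 + 37 + 38 + 30 + 21 = 322
Unweighted mean = 322 / 11 = 29.272727
Weighted sum = 18×2374 + 38×521 + 27×1407 + 25×1492 + 29×316 + 36×738 + 23×1274 + 37×617 + 38×1583 + 30×1002 + 21×1895
  = 355691
Sum of weights = 2374 + 521 + 1407 + 1492 + 316 + 738 + 1274 + 617 + 1583 + 1002 + 1895 = 13219
Weighted mean = 355691 / 13219 = 26.907557
Difference (unweighted minus weighted) = 2.36517

2.4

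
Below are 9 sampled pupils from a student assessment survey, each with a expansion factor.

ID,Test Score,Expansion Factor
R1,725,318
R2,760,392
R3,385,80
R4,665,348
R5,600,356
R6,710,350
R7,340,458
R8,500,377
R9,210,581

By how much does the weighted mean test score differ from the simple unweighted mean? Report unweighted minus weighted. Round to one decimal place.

Unweighted sum = 4895
Unweighted mean = 4895 / 9 = 543.88889
Weighted sum = 725×318 + 760×392 + 385×80 + 665×348 + 600×356 + 710×350 + 340×458 + 500×377 + 210×581
  = 1719020
Sum of weights = 3260
Weighted mean = 1719020 / 3260 = 527.30675
Difference (unweighted minus weighted) = 16.58214

16.6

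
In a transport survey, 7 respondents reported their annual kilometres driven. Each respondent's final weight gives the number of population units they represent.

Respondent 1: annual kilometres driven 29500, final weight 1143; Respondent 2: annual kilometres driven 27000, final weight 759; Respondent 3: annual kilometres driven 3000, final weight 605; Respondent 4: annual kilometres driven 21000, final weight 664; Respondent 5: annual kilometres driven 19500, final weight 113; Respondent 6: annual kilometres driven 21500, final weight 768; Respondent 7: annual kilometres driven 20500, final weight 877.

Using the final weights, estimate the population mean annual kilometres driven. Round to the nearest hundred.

21600

Weighted sum = 29500×1143 + 27000×759 + 3000×605 + 21000×664 + 19500×113 + 21500×768 + 20500×877
  = 106664500
Sum of weights = 1143 + 759 + 605 + 664 + 113 + 768 + 877 = 4929
Weighted mean = 106664500 / 4929 = 21640.191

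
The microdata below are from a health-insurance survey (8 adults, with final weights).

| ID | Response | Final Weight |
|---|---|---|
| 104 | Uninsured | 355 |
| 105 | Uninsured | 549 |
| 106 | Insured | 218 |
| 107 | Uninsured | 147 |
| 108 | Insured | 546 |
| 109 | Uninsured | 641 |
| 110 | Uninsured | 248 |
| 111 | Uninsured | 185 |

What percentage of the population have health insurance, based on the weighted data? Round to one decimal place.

Sum of weights for 'Insured' = 218 + 546 = 764
Total weight = 355 + 549 + 218 + 147 + 546 + 641 + 248 + 185 = 2889
Weighted proportion = 764 / 2889 = 0.26445137 → 26.445137%

26.4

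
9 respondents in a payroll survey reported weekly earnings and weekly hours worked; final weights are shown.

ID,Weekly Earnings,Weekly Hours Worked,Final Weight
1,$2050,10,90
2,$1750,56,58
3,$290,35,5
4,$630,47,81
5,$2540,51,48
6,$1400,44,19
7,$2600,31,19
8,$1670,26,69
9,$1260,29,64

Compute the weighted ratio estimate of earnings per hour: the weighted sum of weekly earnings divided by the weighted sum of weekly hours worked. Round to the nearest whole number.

Σ wᵢ·y = 2050×90 + 1750×58 + 290×5 + 630×81 + 2540×48 + 1400×19 + 2600×19 + 1670×69 + 1260×64
  = 184500 + 101500 + 1450 + 51030 + 121920 + 26600 + 49400 + 115230 + 80640 = 732270
Σ wᵢ·x = 15653
Ratio = 732270 / 15653 = 46.781448

47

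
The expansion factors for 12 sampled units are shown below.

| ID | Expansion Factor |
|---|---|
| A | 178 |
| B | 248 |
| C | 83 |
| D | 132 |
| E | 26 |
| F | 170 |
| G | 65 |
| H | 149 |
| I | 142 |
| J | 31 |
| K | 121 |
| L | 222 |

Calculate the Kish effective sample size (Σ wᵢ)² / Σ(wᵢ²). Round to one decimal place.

9.5

Σ wᵢ = 178 + 248 + 83 + 132 + 26 + 170 + 65 + 149 + 142 + 31 + 121 + 222 = 1567
Σ wᵢ² = 258553
n_eff = 1567² / 258553 = 2455489 / 258553 = 9.4970432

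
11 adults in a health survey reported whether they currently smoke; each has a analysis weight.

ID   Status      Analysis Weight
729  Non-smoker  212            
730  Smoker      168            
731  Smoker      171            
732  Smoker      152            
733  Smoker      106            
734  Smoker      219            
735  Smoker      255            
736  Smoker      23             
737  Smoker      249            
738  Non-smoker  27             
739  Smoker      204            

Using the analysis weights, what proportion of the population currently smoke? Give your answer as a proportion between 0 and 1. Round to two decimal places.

Sum of weights for 'Smoker' = 168 + 171 + 152 + 106 + 219 + 255 + 23 + 249 + 204 = 1547
Total weight = 212 + 168 + 171 + 152 + 106 + 219 + 255 + 23 + 249 + 27 + 204 = 1786
Weighted proportion = 1547 / 1786 = 0.86618141

0.87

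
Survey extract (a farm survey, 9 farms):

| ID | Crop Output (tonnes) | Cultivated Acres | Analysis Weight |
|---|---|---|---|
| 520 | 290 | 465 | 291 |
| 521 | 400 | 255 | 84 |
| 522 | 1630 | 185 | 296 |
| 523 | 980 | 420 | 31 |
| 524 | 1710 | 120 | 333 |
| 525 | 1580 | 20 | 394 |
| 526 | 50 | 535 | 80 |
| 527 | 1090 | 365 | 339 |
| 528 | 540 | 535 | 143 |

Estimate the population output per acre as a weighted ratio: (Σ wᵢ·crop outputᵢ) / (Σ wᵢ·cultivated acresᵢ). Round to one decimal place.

4.4

Σ wᵢ·y = 290×291 + 400×84 + 1630×296 + 980×31 + 1710×333 + 1580×394 + 50×80 + 1090×339 + 540×143
  = 84390 + 33600 + 482480 + 30380 + 569430 + 622520 + 4000 + 369510 + 77220 = 2273530
Σ wᵢ·x = 465×291 + 255×84 + 185×296 + 420×31 + 120×333 + 20×394 + 535×80 + 365×339 + 535×143
  = 135315 + 21420 + 54760 + 13020 + 39960 + 7880 + 42800 + 123735 + 76505 = 515395
Ratio = 2273530 / 515395 = 4.411238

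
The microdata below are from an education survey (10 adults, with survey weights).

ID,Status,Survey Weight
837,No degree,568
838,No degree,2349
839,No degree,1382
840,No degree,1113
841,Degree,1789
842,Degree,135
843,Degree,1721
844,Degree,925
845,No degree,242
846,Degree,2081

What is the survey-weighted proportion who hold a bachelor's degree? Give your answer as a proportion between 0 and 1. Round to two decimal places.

Sum of weights for 'Degree' = 1789 + 135 + 1721 + 925 + 2081 = 6651
Total weight = 568 + 2349 + 1382 + 1113 + 1789 + 135 + 1721 + 925 + 242 + 2081 = 12305
Weighted proportion = 6651 / 12305 = 0.54051199

0.54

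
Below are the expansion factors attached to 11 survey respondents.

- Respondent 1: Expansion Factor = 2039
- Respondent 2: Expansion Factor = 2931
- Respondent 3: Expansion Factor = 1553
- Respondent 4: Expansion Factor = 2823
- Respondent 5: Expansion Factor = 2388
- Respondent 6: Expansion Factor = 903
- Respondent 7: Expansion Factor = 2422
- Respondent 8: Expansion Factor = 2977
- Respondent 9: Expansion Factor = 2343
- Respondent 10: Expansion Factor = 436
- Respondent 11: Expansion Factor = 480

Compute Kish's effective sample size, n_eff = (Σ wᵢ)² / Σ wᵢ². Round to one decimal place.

Σ wᵢ = 2039 + 2931 + 1553 + 2823 + 2388 + 903 + 2422 + 2977 + 2343 + 436 + 480 = 21295
Σ wᵢ² = 50286131
n_eff = 21295² / 50286131 = 453477025 / 50286131 = 9.0179343

9.0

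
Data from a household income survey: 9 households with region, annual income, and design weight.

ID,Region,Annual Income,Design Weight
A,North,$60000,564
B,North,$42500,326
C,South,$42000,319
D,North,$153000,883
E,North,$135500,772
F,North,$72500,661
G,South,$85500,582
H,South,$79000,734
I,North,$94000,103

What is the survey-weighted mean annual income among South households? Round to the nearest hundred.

South rows: C, G, H
Weighted sum = 42000×319 + 85500×582 + 79000×734
  = 13398000 + 49761000 + 57986000 = 121145000
Sum of weights = 319 + 582 + 734 = 1635
Weighted mean = 121145000 / 1635 = 74094.801

74100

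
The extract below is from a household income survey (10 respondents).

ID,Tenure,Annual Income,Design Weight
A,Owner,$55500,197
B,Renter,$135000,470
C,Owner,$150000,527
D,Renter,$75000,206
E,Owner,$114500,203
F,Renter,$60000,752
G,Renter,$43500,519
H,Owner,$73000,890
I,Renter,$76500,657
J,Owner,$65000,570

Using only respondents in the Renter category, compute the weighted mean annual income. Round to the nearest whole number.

75598

Renter rows: B, D, F, G, I
Weighted sum = 135000×470 + 75000×206 + 60000×752 + 43500×519 + 76500×657
  = 63450000 + 15450000 + 45120000 + 22576500 + 50260500 = 196857000
Sum of weights = 470 + 206 + 752 + 519 + 657 = 2604
Weighted mean = 196857000 / 2604 = 75597.926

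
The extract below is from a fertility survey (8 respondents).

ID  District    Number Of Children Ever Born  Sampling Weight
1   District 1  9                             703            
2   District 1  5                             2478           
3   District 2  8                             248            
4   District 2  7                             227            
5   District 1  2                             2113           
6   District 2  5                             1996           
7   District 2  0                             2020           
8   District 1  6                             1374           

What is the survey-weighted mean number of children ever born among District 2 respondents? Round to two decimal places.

3.02

District 2 rows: 3, 4, 6, 7
Weighted sum = 8×248 + 7×227 + 5×1996 + 0×2020
  = 13553
Sum of weights = 248 + 227 + 1996 + 2020 = 4491
Weighted mean = 13553 / 4491 = 3.0178134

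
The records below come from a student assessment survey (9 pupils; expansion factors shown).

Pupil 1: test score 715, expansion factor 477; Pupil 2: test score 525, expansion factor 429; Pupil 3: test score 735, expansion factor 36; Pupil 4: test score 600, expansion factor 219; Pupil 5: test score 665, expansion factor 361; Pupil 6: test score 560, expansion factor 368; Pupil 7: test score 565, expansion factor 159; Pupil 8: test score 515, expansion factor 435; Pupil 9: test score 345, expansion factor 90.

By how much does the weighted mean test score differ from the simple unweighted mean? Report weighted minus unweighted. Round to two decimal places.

8.10

Unweighted sum = 715 + 525 + 735 + 600 + 665 + 560 + 565 + 515 + 345 = 5225
Unweighted mean = 5225 / 9 = 580.55556
Weighted sum = 715×477 + 525×429 + 735×36 + 600×219 + 665×361 + 560×368 + 565×159 + 515×435 + 345×90
  = 341055 + 225225 + 26460 + 131400 + 240065 + 206080 + 89835 + 224025 + 31050 = 1515195
Sum of weights = 2574
Weighted mean = 1515195 / 2574 = 588.65385
Difference (weighted minus unweighted) = 8.0982906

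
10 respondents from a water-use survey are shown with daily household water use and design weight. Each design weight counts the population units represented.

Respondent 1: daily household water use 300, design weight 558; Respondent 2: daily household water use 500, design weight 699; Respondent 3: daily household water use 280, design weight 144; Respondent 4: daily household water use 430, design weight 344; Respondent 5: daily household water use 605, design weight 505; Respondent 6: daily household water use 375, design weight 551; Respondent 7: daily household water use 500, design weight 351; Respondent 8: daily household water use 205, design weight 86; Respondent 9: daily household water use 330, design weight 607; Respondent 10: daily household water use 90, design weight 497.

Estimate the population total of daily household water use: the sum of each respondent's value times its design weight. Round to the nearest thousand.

Weighted total = 300×558 + 500×699 + 280×144 + 430×344 + 605×505 + 375×551 + 500×351 + 205×86 + 330×607 + 90×497
  = 1655460

1655000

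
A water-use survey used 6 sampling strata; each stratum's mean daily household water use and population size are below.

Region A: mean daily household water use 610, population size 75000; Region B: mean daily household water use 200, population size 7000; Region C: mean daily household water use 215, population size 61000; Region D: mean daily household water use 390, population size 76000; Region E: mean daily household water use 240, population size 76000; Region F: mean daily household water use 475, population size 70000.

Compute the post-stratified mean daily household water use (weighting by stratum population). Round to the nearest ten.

Σ Nₕ·x̄ₕ = 610×75000 + 200×7000 + 215×61000 + 390×76000 + 240×76000 + 475×70000
  = 45750000 + 1400000 + 13115000 + 29640000 + 18240000 + 33250000 = 141395000
Σ Nₕ = 75000 + 7000 + 61000 + 76000 + 76000 + 70000 = 365000
Overall mean = 141395000 / 365000 = 387.38356

390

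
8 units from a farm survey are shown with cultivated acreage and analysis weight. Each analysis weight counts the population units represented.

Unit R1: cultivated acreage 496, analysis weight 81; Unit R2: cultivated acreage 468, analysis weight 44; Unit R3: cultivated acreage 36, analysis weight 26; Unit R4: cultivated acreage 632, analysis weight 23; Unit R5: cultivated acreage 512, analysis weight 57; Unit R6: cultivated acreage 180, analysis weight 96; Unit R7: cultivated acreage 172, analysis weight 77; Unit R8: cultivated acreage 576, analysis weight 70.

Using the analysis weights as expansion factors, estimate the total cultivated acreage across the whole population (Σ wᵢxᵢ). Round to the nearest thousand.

Weighted total = 496×81 + 468×44 + 36×26 + 632×23 + 512×57 + 180×96 + 172×77 + 576×70
  = 40176 + 20592 + 936 + 14536 + 29184 + 17280 + 13244 + 40320 = 176268

176000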